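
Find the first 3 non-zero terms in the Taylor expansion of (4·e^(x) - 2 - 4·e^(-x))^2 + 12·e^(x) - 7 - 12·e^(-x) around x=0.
64·x^2 - 8·x - 3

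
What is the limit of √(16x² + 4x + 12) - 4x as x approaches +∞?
As x → +∞: multiply by the conjugate to get (4x+12)/(√(16x²+4x+12)+4x); the denominator ~ 8x, so the limit is 4/8 = 1/2.
Limit = 1/2.

Final answer: 1/2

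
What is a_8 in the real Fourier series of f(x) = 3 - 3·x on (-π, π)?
a_8 = (1/π) ∫_{-π}^{π} f(x)·cos(8x) dx.
Evaluate the integral (use parity and integration by parts as needed): a_8 = 0.

Final answer: 0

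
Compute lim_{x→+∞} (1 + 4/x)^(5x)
As x → +∞: write (1 + 4/x)^(5x) = ((1 + 4/x)^x)^5 → (e^4)^5 = e^20.
Limit = e^(20).

Final answer: e^(20)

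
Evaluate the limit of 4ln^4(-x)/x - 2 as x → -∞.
The quotient is an ∞/∞ indeterminate form as x → -∞.
Compare growth rates of the dominant terms (exponentials ≫ polynomials ≫ logarithms), or apply L'Hôpital's rule; the quotient → 0.
Adding the constant: 0 - 2 = -2. Limit = -2.

Final answer: -2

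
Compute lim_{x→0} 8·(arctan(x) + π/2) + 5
Direct substitution at x = 0 gives 5 + 4·π.

Final answer: 5 + 4·π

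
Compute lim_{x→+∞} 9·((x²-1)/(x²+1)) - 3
Evaluate the dominant behaviour as x → +∞; each term tends to a finite value or vanishes.
Limit = 6.

Final answer: 6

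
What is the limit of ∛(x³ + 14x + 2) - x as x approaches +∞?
This is an ∞ − ∞ indeterminate form.
Multiply by (A² + AB + B²)/(A² + AB + B²) where A = ∛(x³+14x + 2), B = x to use A³ − B³ = (A−B)(A²+AB+B²); the x³ terms cancel, leaving (14x + 2)/(A²+AB+B²) with denominator ~ 3x², so the limit is 0.
Limit = 0.

Final answer: 0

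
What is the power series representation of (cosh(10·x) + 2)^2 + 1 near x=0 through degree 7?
50000·x^6 + 5000·x^4 + 300·x^2 + 10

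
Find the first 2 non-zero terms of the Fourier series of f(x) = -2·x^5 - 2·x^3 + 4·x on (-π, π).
(-448 - 4·π^4 + 76·π^2)·sin(x) + (-8·π^2 + 8 + 2·π^4)·sin(2·x)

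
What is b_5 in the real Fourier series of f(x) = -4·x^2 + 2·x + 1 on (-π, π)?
b_5 = (1/π) ∫_{-π}^{π} f(x)·sin(5x) dx.
Evaluate the integral (use parity and integration by parts as needed): b_5 = 4/5.

Final answer: 4/5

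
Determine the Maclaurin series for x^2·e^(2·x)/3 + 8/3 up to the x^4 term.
2·x^4/3 + 2·x^3/3 + x^2/3 + 8/3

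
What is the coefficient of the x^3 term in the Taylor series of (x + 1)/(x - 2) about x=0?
Expand to order 3: (x + 1)/(x - 2) = -3·x^3/16 - 3·x^2/8 - 3·x/4 - 1/2 + O(x^4).
The coefficient of x^3 is -3/16.

Final answer: -3/16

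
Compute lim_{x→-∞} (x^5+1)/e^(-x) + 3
The quotient is an ∞/∞ indeterminate form as x → -∞.
Compare growth rates of the dominant terms (exponentials ≫ polynomials ≫ logarithms), or apply L'Hôpital's rule; the quotient → 0.
Adding the constant: 0 + 3 = 3. Limit = 3.

Final answer: 3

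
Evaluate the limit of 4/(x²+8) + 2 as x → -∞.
Evaluate the dominant behaviour as x → -∞; each term tends to a finite value or vanishes.
Limit = 2.

Final answer: 2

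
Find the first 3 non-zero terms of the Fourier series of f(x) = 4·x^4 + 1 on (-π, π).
(192 - 32·π^2)·cos(x) + (-12 + 8·π^2)·cos(2·x) + 1 + 4·π^4/5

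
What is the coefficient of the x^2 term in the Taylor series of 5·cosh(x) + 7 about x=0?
Expand to order 2: 5·cosh(x) + 7 = 5·x^2/2 + 12 + O(x^3).
The coefficient of x^2 is 5/2.

Final answer: 5/2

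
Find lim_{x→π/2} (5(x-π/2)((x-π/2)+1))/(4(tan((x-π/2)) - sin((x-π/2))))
Both numerator and denominator → 0 as x → π/2; this is a 0/0 indeterminate form.
Expand each to leading order near x = π/2: numerator ~ 5·(x - π/2), denominator ~ 2·(x - π/2)^3.
The limit of the ratio is ∞.

Final answer: ∞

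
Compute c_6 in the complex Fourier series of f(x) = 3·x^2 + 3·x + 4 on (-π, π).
Compute the real Fourier coefficients first: a_6 = 1/3, b_6 = -1.
Then c_6 = (a_6 − i·b_6)/2 = 1/6 + i/2.

Final answer: 1/6 + i/2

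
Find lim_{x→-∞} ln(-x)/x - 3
The quotient is an ∞/∞ indeterminate form as x → -∞.
Compare growth rates of the dominant terms (exponentials ≫ polynomials ≫ logarithms), or apply L'Hôpital's rule; the quotient → 0.
Adding the constant: 0 - 3 = -3. Limit = -3.

Final answer: -3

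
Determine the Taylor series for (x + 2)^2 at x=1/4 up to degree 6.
81/16 + 9·(x - 1/4)/2 + (x - 1/4)^2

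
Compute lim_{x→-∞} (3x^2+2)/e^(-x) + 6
The quotient is an ∞/∞ indeterminate form as x → -∞.
Compare growth rates of the dominant terms (exponentials ≫ polynomials ≫ logarithms), or apply L'Hôpital's rule; the quotient → 0.
Adding the constant: 0 + 6 = 6. Limit = 6.

Final answer: 6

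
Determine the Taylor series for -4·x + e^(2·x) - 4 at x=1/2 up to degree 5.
-6 + e + (-4 + 2·e)·(x - 1/2) + 2·e·(x - 1/2)^2 + 4·e·(x - 1/2)^3/3 + 2·e·(x - 1/2)^4/3 + 4·e·(x - 1/2)^5/15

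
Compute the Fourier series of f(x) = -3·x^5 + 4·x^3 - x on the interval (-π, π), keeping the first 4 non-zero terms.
(-770 - 6·π^4 + 128·π^2)·sin(x) + (-19·π^2 + 59/2 + 3·π^4)·sin(2·x) + (-2·π^4 - 146/27 + 64·π^2/9)·sin(3·x) + (-31·π^2/8 + 125/64 + 3·π^4/2)·sin(4·x)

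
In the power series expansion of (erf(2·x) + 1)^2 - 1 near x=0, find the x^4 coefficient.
Expand to order 4: (erf(2·x) + 1)^2 - 1 = -128·x^4/(3·π) - 32·x^3/(3·√(π)) + 16·x^2/π + 8·x/√(π) + O(x^5).
The coefficient of x^4 is -128/(3·π).

Final answer: -128/(3·π)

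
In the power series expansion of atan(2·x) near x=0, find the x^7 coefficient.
Expand to order 7: atan(2·x) = -128·x^7/7 + 32·x^5/5 - 8·x^3/3 + 2·x + O(x^8).
The coefficient of x^7 is -128/7.

Final answer: -128/7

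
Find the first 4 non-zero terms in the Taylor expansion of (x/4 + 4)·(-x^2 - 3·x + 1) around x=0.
-x^3/4 - 19·x^2/4 - 47·x/4 + 4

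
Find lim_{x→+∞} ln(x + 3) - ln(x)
This is an ∞ − ∞ indeterminate form.
Combine the logarithms: ln(x+3) − ln(x) = ln((x+3)/(x)) = ln(1 + 3/(x)) → ln(1) = 0.
Limit = 0.

Final answer: 0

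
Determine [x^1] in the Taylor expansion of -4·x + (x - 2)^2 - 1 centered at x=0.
Expand to order 1: -4·x + (x - 2)^2 - 1 = 3 - 8·x + O(x^2).
The coefficient of x^1 is -8.

Final answer: -8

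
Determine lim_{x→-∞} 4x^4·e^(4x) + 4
The product is a 0·∞ indeterminate form at x → -∞.
Rewrite the product as 4x^4 / e^(-4x) (an ∞/∞ form) and apply L'Hôpital, or use the standard hierarchy e^(4|x|) ≫ |x^4| as x → -∞.
The indeterminate product → 0, so the limit = 4.

Final answer: 4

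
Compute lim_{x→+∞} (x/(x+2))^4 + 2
As x → +∞: x/(x+2) = 1/(1 + 2/x) → 1, and the 4th power of a limit-1 base also → 1; with the additive constant, 1 + 2 = 3.
Limit = 3.

Final answer: 3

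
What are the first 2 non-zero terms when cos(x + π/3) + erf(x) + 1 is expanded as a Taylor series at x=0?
x·(-√(3)/2 + 2/√(π)) + 3/2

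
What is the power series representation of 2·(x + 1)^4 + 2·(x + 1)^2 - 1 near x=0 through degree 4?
2·x^4 + 8·x^3 + 14·x^2 + 12·x + 3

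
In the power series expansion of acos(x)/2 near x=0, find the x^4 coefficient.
Expand to order 4: acos(x)/2 = -x^3/12 - x/2 + π/4 + O(x^5).
The coefficient of x^4 is 0.

Final answer: 0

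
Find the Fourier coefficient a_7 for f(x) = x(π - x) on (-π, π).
a_7 = (1/π) ∫_{-π}^{π} f(x)·cos(7x) dx.
Evaluate the integral (use parity and integration by parts as needed): a_7 = 4/49.

Final answer: 4/49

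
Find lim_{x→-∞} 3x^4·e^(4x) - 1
The product is a 0·∞ indeterminate form at x → -∞.
Rewrite the product as 3x^4 / e^(-4x) (an ∞/∞ form) and apply L'Hôpital, or use the standard hierarchy e^(4|x|) ≫ |x^4| as x → -∞.
The indeterminate product → 0, so the limit = -1.

Final answer: -1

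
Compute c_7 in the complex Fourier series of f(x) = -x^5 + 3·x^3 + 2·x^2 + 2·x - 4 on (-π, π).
Compute the real Fourier coefficients first: a_7 = -8/49, b_7 = -2·π^4/7 + 7600/16807 + 334·π^2/343.
Then c_7 = (a_7 − i·b_7)/2 = -4/49 - 167·i·π^2/343 - 3800·i/16807 + i·π^4/7.

Final answer: -4/49 - 167·i·π^2/343 - 3800·i/16807 + i·π^4/7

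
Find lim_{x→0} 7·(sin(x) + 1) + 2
Direct substitution at x = 0 gives 9.

Final answer: 9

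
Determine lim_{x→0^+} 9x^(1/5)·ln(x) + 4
The product is a 0·∞ indeterminate form at x → 0⁺.
Rewrite the product as 9·ln(x) / x^(-1/5) and apply L'Hôpital, or use the standard hierarchy x^(-1/5) ≫ |ln x| as x → 0⁺.
The indeterminate product → 0, so the limit = 4.

Final answer: 4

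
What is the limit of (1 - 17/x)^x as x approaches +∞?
As x → +∞: this is the defining limit (1 - 17/x)^x → e^(-17).
Limit = e^(-17).

Final answer: e^(-17)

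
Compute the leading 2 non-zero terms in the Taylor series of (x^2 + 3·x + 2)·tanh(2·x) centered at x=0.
6·x^2 + 4·x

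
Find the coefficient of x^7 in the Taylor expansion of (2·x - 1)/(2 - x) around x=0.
Expand to order 7: (2·x - 1)/(2 - x) = 3·x^7/256 + 3·x^6/128 + 3·x^5/64 + 3·x^4/32 + 3·x^3/16 + 3·x^2/8 + 3·x/4 - 1/2 + O(x^8).
The coefficient of x^7 is 3/256.

Final answer: 3/256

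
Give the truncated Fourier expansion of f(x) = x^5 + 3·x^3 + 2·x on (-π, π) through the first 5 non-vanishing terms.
(-34·π^2 + 2·π^4 + 208)·sin(x) + (-π^4 - 5 + 2·π^2)·sin(2·x) + (80/81 + 14·π^2/27 + 2·π^4/3)·sin(3·x) + (-π^4/2 - 7·π^2/8 - 43/64)·sin(4·x) + (368/625 + 22·π^2/25 + 2·π^4/5)·sin(5·x)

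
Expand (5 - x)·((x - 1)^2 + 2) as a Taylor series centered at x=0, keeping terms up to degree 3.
-x^3 + 7·x^2 - 13·x + 15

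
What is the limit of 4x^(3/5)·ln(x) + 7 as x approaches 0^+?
The product is a 0·∞ indeterminate form at x → 0⁺.
Rewrite the product as 4·ln(x) / x^(-3/5) and apply L'Hôpital, or use the standard hierarchy x^(-3/5) ≫ |ln x| as x → 0⁺.
The indeterminate product → 0, so the limit = 7.

Final answer: 7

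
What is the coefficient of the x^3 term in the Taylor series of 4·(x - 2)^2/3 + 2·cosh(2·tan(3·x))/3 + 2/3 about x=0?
Expand to order 3: 4·(x - 2)^2/3 + 2·cosh(2·tan(3·x))/3 + 2/3 = 40·x^2/3 - 16·x/3 + 20/3 + O(x^4).
The coefficient of x^3 is 0.

Final answer: 0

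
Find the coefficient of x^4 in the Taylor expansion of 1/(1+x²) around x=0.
Expand to order 4: 1/(1+x²) = x^4 - x^2 + 1 + O(x^5).
The coefficient of x^4 is 1.

Final answer: 1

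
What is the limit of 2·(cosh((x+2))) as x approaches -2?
Direct substitution at x = -2 gives 2.

Final answer: 2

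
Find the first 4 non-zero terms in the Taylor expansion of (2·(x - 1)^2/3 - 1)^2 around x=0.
-16·x^3/9 + 4·x^2/3 + 8·x/9 + 1/9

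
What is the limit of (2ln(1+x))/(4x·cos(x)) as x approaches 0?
Both numerator and denominator → 0 as x → 0; this is a 0/0 indeterminate form.
Expand each to leading order near x = 0: numerator ~ 2·x, denominator ~ 4·x.
The limit of the ratio is 1/2.

Final answer: 1/2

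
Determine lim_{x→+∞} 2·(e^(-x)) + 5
Evaluate the dominant behaviour as x → +∞; each term tends to a finite value or vanishes.
Limit = 5.

Final answer: 5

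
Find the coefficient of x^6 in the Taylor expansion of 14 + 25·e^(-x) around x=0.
Expand to order 6: 14 + 25·e^(-x) = 5·x^6/144 - 5·x^5/24 + 25·x^4/24 - 25·x^3/6 + 25·x^2/2 - 25·x + 39 + O(x^7).
The coefficient of x^6 is 5/144.

Final answer: 5/144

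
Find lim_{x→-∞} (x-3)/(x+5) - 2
Evaluate the dominant behaviour as x → -∞; each term tends to a finite value or vanishes.
Limit = -1.

Final answer: -1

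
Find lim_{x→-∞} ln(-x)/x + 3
The quotient is an ∞/∞ indeterminate form as x → -∞.
Compare growth rates of the dominant terms (exponentials ≫ polynomials ≫ logarithms), or apply L'Hôpital's rule; the quotient → 0.
Adding the constant: 0 + 3 = 3. Limit = 3.

Final answer: 3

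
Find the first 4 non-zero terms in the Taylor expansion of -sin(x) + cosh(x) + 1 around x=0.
x^3/6 + x^2/2 - x + 2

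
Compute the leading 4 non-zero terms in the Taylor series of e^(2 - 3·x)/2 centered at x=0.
-9·x^3·e^(2)/4 + 9·x^2·e^(2)/4 - 3·x·e^(2)/2 + e^(2)/2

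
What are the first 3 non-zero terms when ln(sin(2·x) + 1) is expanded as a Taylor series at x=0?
4·x^3/3 - 2·x^2 + 2·x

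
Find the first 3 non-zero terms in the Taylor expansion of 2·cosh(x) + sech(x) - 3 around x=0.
-59·x^6/720 + 7·x^4/24 + x^2/2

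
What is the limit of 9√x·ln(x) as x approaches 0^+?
This is a 0·∞ indeterminate form at x → 0⁺.
Rewrite the product as 9·ln(x) / x^(-1/2) and apply L'Hôpital, or use the standard hierarchy x^(-1/2) ≫ |ln x| as x → 0⁺.
The indeterminate product → 0, so the limit = 0.

Final answer: 0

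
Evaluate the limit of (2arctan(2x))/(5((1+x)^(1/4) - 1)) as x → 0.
Both numerator and denominator → 0 as x → 0; this is a 0/0 indeterminate form.
Expand each to leading order near x = 0: numerator ~ 4·x, denominator ~ 5·x/4.
The limit of the ratio is 16/5.

Final answer: 16/5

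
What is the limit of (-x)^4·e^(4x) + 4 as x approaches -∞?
The product is a 0·∞ indeterminate form at x → -∞.
Rewrite the product as (-x)^4 / e^(-4x) (an ∞/∞ form) and apply L'Hôpital, or use the standard hierarchy e^(4|x|) ≫ |(-x)^4| as x → -∞.
The indeterminate product → 0, so the limit = 4.

Final answer: 4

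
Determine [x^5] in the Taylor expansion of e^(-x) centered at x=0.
Expand to order 5: e^(-x) = -x^5/120 + x^4/24 - x^3/6 + x^2/2 - x + 1 + O(x^6).
The coefficient of x^5 is -1/120.

Final answer: -1/120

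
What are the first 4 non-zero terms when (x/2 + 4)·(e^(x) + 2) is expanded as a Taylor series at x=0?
11·x^3/12 + 5·x^2/2 + 11·x/2 + 12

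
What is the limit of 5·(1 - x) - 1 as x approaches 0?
Direct substitution at x = 0 gives 4.

Final answer: 4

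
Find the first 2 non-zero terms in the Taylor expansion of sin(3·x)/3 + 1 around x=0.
x + 1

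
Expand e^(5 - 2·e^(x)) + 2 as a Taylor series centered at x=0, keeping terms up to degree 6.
13·x^6·e^(3)/360 - 7·x^5·e^(3)/60 - x^4·e^(3)/4 + x^3·e^(3)/3 + x^2·e^(3) - 2·x·e^(3) + 2 + e^(3)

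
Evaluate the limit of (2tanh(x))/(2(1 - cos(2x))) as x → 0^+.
Both numerator and denominator → 0 as x → 0^+; this is a 0/0 indeterminate form.
Expand each to leading order near x = 0: numerator ~ 2·x, denominator ~ 4·x^2.
The limit of the ratio is ∞.

Final answer: ∞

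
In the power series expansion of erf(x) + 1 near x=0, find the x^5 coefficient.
Expand to order 5: erf(x) + 1 = x^5/(5·√(π)) - 2·x^3/(3·√(π)) + 2·x/√(π) + 1 + O(x^6).
The coefficient of x^5 is 1/(5·√(π)).

Final answer: 1/(5·√(π))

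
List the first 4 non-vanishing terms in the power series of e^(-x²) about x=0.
-x^6/6 + x^4/2 - x^2 + 1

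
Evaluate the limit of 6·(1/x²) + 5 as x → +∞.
Evaluate the dominant behaviour as x → +∞; each term tends to a finite value or vanishes.
Limit = 5.

Final answer: 5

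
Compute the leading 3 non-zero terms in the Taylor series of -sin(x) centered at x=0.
-x^5/120 + x^3/6 - x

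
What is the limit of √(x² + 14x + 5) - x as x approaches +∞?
This is an ∞ − ∞ indeterminate form.
Multiply and divide by the conjugate √(x²+14x + 5) + x; the x² terms cancel, leaving (14x + 5)/(√(x²+14x + 5)+x) → 14/2 = 7.
Limit = 7.

Final answer: 7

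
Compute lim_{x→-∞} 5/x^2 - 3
Evaluate the dominant behaviour as x → -∞; each term tends to a finite value or vanishes.
Limit = -3.

Final answer: -3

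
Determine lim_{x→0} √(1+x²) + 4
Direct substitution at x = 0 gives 5.

Final answer: 5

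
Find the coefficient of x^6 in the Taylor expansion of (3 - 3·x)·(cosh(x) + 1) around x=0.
Expand to order 6: (3 - 3·x)·(cosh(x) + 1) = x^6/240 - x^5/8 + x^4/8 - 3·x^3/2 + 3·x^2/2 - 6·x + 6 + O(x^7).
The coefficient of x^6 is 1/240.

Final answer: 1/240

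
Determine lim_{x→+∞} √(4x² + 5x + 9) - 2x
As x → +∞: multiply by the conjugate to get (5x+9)/(√(4x²+5x+9)+2x); the denominator ~ 4x, so the limit is 5/4.
Limit = 5/4.

Final answer: 5/4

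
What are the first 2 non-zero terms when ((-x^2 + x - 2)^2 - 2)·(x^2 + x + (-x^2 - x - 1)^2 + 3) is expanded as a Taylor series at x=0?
8 - 10·x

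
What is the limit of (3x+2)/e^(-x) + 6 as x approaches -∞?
The quotient is an ∞/∞ indeterminate form as x → -∞.
Compare growth rates of the dominant terms (exponentials ≫ polynomials ≫ logarithms), or apply L'Hôpital's rule; the quotient → 0.
Adding the constant: 0 + 6 = 6. Limit = 6.

Final answer: 6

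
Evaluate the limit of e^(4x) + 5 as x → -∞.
Evaluate the dominant behaviour as x → -∞; each term tends to a finite value or vanishes.
Limit = 5.

Final answer: 5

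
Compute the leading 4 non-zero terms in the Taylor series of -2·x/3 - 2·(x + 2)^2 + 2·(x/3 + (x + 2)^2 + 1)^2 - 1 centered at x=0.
52·x^3/3 + 500·x^2/9 + 78·x + 41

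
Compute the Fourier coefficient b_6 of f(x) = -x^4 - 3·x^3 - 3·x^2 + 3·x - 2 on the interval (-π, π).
b_6 = (1/π) ∫_{-π}^{π} f(x)·sin(6x) dx.
Evaluate the integral (use parity and integration by parts as needed): b_6 = -7/6 + π^2.

Final answer: -7/6 + π^2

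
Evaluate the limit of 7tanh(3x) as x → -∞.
Evaluate the dominant behaviour as x → -∞; each term tends to a finite value or vanishes.
Limit = -7.

Final answer: -7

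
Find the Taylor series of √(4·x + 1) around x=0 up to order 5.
28·x^5 - 10·x^4 + 4·x^3 - 2·x^2 + 2·x + 1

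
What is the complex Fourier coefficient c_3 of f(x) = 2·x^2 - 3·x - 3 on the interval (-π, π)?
Compute the real Fourier coefficients first: a_3 = -8/9, b_3 = -2.
Then c_3 = (a_3 − i·b_3)/2 = -4/9 + i.

Final answer: -4/9 + i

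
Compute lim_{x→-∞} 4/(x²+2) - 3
Evaluate the dominant behaviour as x → -∞; each term tends to a finite value or vanishes.
Limit = -3.

Final answer: -3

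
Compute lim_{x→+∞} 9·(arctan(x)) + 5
Evaluate the dominant behaviour as x → +∞; each term tends to a finite value or vanishes.
Limit = 5 + 9·π/2.

Final answer: 5 + 9·π/2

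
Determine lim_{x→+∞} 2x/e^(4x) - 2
The quotient is an ∞/∞ indeterminate form as x → +∞.
The exponential denominator e^(4x) dominates the polynomial numerator (e^x ≫ x as x → ∞), so the quotient → 0.
Adding the constant: 0 - 2 = -2. Limit = -2.

Final answer: -2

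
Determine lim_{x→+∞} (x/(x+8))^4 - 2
As x → +∞: x/(x+8) = 1/(1 + 8/x) → 1, and the 4th power of a limit-1 base also → 1; with the additive constant, 1 - 2 = -1.
Limit = -1.

Final answer: -1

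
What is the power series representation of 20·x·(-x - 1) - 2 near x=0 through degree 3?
-20·x^2 - 20·x - 2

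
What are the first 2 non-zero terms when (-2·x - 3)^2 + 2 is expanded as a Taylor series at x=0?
12·x + 11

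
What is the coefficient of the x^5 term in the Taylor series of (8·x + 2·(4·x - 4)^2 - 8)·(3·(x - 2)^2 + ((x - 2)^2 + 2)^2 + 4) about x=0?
Expand to order 5: (8·x + 2·(4·x - 4)^2 - 8)·(3·(x - 2)^2 + ((x - 2)^2 + 2)^2 + 4) = -312·x^5 + 1464·x^4 - 3848·x^3 + 5768·x^2 - 4352·x + 1248 + O(x^6).
The coefficient of x^5 is -312.

Final answer: -312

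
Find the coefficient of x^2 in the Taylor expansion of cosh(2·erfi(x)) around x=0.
Expand to order 2: cosh(2·erfi(x)) = 8·x^2/π + 1 + O(x^3).
The coefficient of x^2 is 8/π.

Final answer: 8/π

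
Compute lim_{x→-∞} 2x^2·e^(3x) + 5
The product is a 0·∞ indeterminate form at x → -∞.
Rewrite the product as 2x^2 / e^(-3x) (an ∞/∞ form) and apply L'Hôpital, or use the standard hierarchy e^(3|x|) ≫ |x^2| as x → -∞.
The indeterminate product → 0, so the limit = 5.

Final answer: 5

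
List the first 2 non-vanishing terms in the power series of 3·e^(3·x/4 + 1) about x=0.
9·e·x/4 + 3·e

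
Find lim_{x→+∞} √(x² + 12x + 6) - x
This is an ∞ − ∞ indeterminate form.
Multiply and divide by the conjugate √(x²+12x + 6) + x; the x² terms cancel, leaving (12x + 6)/(√(x²+12x + 6)+x) → 12/2 = 6.
Limit = 6.

Final answer: 6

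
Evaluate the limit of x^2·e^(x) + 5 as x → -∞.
The product is a 0·∞ indeterminate form at x → -∞.
Rewrite the product as x^2 / e^(-x) (an ∞/∞ form) and apply L'Hôpital, or use the standard hierarchy e^(|x|) ≫ |x^2| as x → -∞.
The indeterminate product → 0, so the limit = 5.

Final answer: 5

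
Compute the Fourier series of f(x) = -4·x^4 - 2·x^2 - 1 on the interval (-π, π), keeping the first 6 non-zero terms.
(-184 + 32·π^2)·cos(x) + (10 - 8·π^2)·cos(2·x) + (-40/27 + 32·π^2/9)·cos(3·x) + (1/4 - 2·π^2)·cos(4·x) + (8/625 + 32·π^2/25)·cos(5·x) - 4·π^4/5 - 2·π^2/3 - 1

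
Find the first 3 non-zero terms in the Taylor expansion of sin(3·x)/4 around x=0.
81·x^5/160 - 9·x^3/8 + 3·x/4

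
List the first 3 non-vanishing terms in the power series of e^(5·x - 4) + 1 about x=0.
25·x^2·e^(-4)/2 + 5·x·e^(-4) + e^(-4) + 1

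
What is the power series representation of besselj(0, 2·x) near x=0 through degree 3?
1 - x^2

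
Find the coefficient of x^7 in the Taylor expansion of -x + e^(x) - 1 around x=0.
Expand to order 7: -x + e^(x) - 1 = x^7/5040 + x^6/720 + x^5/120 + x^4/24 + x^3/6 + x^2/2 + O(x^8).
The coefficient of x^7 is 1/5040.

Final answer: 1/5040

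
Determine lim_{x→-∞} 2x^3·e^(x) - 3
The product is a 0·∞ indeterminate form at x → -∞.
Rewrite the product as 2x^3 / e^(-x) (an ∞/∞ form) and apply L'Hôpital, or use the standard hierarchy e^(|x|) ≫ |x^3| as x → -∞.
The indeterminate product → 0, so the limit = -3.

Final answer: -3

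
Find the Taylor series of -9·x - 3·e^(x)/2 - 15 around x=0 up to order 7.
-x^7/3360 - x^6/480 - x^5/80 - x^4/16 - x^3/4 - 3·x^2/4 - 21·x/2 - 33/2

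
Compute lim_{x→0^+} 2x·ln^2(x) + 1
The product is a 0·∞ indeterminate form at x → 0⁺.
Rewrite the product as 2·ln^2(x) / x^(-1) and apply L'Hôpital, or use the standard hierarchy x^(-1) ≫ |ln x|^2 as x → 0⁺.
The indeterminate product → 0, so the limit = 1.

Final answer: 1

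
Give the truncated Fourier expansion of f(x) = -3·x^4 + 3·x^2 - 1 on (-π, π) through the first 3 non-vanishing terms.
(-156 + 24·π^2)·cos(x) + (12 - 6·π^2)·cos(2·x) - 3·π^4/5 - 1 + π^2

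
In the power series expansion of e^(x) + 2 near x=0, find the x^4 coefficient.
Expand to order 4: e^(x) + 2 = x^4/24 + x^3/6 + x^2/2 + x + 3 + O(x^5).
The coefficient of x^4 is 1/24.

Final answer: 1/24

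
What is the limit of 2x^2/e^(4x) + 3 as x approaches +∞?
The quotient is an ∞/∞ indeterminate form as x → +∞.
The exponential denominator e^(4x) dominates the polynomial numerator (e^x ≫ x^2 as x → ∞), so the quotient → 0.
Adding the constant: 0 + 3 = 3. Limit = 3.

Final answer: 3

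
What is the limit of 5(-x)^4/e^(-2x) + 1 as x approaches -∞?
The quotient is an ∞/∞ indeterminate form as x → -∞.
Compare growth rates of the dominant terms (exponentials ≫ polynomials ≫ logarithms), or apply L'Hôpital's rule; the quotient → 0.
Adding the constant: 0 + 1 = 1. Limit = 1.

Final answer: 1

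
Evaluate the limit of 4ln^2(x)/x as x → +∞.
This is an ∞/∞ indeterminate form as x → +∞.
The polynomial denominator x dominates the logarithmic numerator (any positive power of x ≫ ln^2(x) as x → ∞), so the quotient → 0.
Limit = 0.

Final answer: 0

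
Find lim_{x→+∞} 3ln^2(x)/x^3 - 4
The quotient is an ∞/∞ indeterminate form as x → +∞.
The polynomial denominator x^3 dominates the logarithmic numerator (any positive power of x ≫ ln^2(x) as x → ∞), so the quotient → 0.
Adding the constant: 0 - 4 = -4. Limit = -4.

Final answer: -4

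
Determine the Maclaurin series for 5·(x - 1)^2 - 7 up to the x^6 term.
5·x^2 - 10·x - 2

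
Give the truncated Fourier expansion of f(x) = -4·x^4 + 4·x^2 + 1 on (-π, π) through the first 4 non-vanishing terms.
(-208 + 32·π^2)·cos(x) + (16 - 8·π^2)·cos(2·x) + (-112/27 + 32·π^2/9)·cos(3·x) - 4·π^4/5 + 1 + 4·π^2/3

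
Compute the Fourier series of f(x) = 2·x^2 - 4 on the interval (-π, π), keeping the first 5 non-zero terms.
-8·cos(x) + 2·cos(2·x) - 8·cos(3·x)/9 + cos(4·x)/2 - 4 + 2·π^2/3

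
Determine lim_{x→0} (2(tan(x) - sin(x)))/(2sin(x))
Both numerator and denominator → 0 as x → 0; this is a 0/0 indeterminate form.
Expand each to leading order near x = 0: numerator ~ x^3, denominator ~ 2·x.
The limit of the ratio is 0.

Final answer: 0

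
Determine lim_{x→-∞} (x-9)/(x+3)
Evaluate the dominant behaviour as x → -∞; each term tends to a finite value or vanishes.
Limit = 1.

Final answer: 1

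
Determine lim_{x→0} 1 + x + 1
Direct substitution at x = 0 gives 2.

Final answer: 2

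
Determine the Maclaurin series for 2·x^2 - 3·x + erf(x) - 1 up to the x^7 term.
-x^7/(21·√(π)) + x^5/(5·√(π)) - 2·x^3/(3·√(π)) + 2·x^2 + x·(-3 + 2/√(π)) - 1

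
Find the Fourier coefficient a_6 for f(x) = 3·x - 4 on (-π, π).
a_6 = (1/π) ∫_{-π}^{π} f(x)·cos(6x) dx.
Evaluate the integral (use parity and integration by parts as needed): a_6 = 0.

Final answer: 0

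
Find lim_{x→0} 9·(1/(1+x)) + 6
Direct substitution at x = 0 gives 15.

Final answer: 15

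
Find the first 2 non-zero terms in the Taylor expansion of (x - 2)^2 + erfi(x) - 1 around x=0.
x·(-4 + 2/√(π)) + 3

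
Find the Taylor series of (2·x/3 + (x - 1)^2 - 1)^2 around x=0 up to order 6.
x^4 - 8·x^3/3 + 16·x^2/9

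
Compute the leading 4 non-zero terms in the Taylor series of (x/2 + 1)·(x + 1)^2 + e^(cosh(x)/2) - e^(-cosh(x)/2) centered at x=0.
x^3/2 + x^2·(e^(-1/2)/4 + e^(1/2)/4 + 2) + 5·x/2 - e^(-1/2) + 1 + e^(1/2)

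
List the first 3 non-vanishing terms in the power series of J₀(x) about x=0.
x^4/64 - x^2/4 + 1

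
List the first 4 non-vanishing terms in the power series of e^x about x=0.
x^3/6 + x^2/2 + x + 1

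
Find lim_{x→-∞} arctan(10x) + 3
Evaluate the dominant behaviour as x → -∞; each term tends to a finite value or vanishes.
Limit = 3 - π/2.

Final answer: 3 - π/2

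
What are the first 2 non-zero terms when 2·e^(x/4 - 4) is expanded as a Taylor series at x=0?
x·e^(-4)/2 + 2·e^(-4)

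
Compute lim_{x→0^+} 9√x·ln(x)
This is a 0·∞ indeterminate form at x → 0⁺.
Rewrite the product as 9·ln(x) / x^(-1/2) and apply L'Hôpital, or use the standard hierarchy x^(-1/2) ≫ |ln x| as x → 0⁺.
The indeterminate product → 0, so the limit = 0.

Final answer: 0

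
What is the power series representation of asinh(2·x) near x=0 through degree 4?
-4·x^3/3 + 2·x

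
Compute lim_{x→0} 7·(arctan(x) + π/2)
Direct substitution at x = 0 gives 7·π/2.

Final answer: 7·π/2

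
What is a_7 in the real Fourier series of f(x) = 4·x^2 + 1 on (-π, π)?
a_7 = (1/π) ∫_{-π}^{π} f(x)·cos(7x) dx.
Evaluate the integral (use parity and integration by parts as needed): a_7 = -16/49.

Final answer: -16/49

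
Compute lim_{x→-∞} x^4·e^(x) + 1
The product is a 0·∞ indeterminate form at x → -∞.
Rewrite the product as x^4 / e^(-x) (an ∞/∞ form) and apply L'Hôpital, or use the standard hierarchy e^(|x|) ≫ |x^4| as x → -∞.
The indeterminate product → 0, so the limit = 1.

Final answer: 1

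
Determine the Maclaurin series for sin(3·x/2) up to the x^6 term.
81·x^5/1280 - 9·x^3/16 + 3·x/2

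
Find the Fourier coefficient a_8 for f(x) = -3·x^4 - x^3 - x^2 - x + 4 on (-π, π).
a_8 = (1/π) ∫_{-π}^{π} f(x)·cos(8x) dx.
Evaluate the integral (use parity and integration by parts as needed): a_8 = -3·π^2/8 - 7/256.

Final answer: -3·π^2/8 - 7/256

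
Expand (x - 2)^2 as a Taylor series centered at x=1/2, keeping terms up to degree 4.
9/4 - 3·(x - 1/2) + (x - 1/2)^2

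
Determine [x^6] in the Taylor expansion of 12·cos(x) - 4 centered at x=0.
Expand to order 6: 12·cos(x) - 4 = -x^6/60 + x^4/2 - 6·x^2 + 8 + O(x^7).
The coefficient of x^6 is -1/60.

Final answer: -1/60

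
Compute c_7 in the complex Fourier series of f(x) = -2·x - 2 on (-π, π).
Compute the real Fourier coefficients first: a_7 = 0, b_7 = -4/7.
Then c_7 = (a_7 − i·b_7)/2 = 2·i/7.

Final answer: 2·i/7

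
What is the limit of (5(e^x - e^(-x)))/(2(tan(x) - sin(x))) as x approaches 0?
Both numerator and denominator → 0 as x → 0; this is a 0/0 indeterminate form.
Expand each to leading order near x = 0: numerator ~ 10·x, denominator ~ x^3.
The limit of the ratio is ∞.

Final answer: ∞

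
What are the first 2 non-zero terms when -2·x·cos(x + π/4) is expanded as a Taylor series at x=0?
√(2)·x^2 - √(2)·x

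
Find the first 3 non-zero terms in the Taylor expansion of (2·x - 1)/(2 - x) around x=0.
3·x^2/8 + 3·x/4 - 1/2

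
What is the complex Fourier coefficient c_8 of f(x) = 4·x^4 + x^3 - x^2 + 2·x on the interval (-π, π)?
Compute the real Fourier coefficients first: a_8 = -7/64 + π^2/2, b_8 = -π^2/4 - 61/128.
Then c_8 = (a_8 − i·b_8)/2 = -7/128 + π^2/4 + 61·i/256 + i·π^2/8.

Final answer: -7/128 + π^2/4 + 61·i/256 + i·π^2/8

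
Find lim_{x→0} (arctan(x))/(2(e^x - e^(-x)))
Both numerator and denominator → 0 as x → 0; this is a 0/0 indeterminate form.
Expand each to leading order near x = 0: numerator ~ x, denominator ~ 4·x.
The limit of the ratio is 1/4.

Final answer: 1/4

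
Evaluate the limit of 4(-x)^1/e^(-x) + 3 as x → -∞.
The quotient is an ∞/∞ indeterminate form as x → -∞.
Compare growth rates of the dominant terms (exponentials ≫ polynomials ≫ logarithms), or apply L'Hôpital's rule; the quotient → 0.
Adding the constant: 0 + 3 = 3. Limit = 3.

Final answer: 3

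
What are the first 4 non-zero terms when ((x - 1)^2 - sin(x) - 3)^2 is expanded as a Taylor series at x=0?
-20·x^3/3 + 5·x^2 + 12·x + 4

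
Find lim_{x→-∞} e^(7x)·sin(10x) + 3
Evaluate the dominant behaviour as x → -∞; each term tends to a finite value or vanishes.
Limit = 3.

Final answer: 3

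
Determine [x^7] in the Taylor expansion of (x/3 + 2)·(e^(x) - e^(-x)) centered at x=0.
Expand to order 7: (x/3 + 2)·(e^(x) - e^(-x)) = x^7/1260 + x^6/180 + x^5/30 + x^4/9 + 2·x^3/3 + 2·x^2/3 + 4·x + O(x^8).
The coefficient of x^7 is 1/1260.

Final answer: 1/1260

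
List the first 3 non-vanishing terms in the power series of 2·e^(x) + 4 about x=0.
x^2 + 2·x + 6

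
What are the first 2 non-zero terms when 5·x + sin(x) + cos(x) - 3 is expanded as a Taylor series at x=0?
6·x - 2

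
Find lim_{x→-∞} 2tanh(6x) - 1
Evaluate the dominant behaviour as x → -∞; each term tends to a finite value or vanishes.
Limit = -3.

Final answer: -3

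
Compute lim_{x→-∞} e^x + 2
Evaluate the dominant behaviour as x → -∞; each term tends to a finite value or vanishes.
Limit = 2.

Final answer: 2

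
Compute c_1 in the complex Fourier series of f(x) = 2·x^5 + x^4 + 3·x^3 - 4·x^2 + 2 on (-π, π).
Compute the real Fourier coefficients first: a_1 = 64 - 8·π^2, b_1 = -74·π^2 + 4·π^4 + 444.
Then c_1 = (a_1 − i·b_1)/2 = -4·π^2 + 32 - 222·i - 2·i·π^4 + 37·i·π^2.

Final answer: -4·π^2 + 32 - 222·i - 2·i·π^4 + 37·i·π^2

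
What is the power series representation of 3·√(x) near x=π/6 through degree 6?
√(6)·√(π)/2 + 3·√(6)·(x - π/6)/(2·√(π)) - 9·√(6)·(x - π/6)^2/(4·π^(3/2)) + 27·√(6)·(x - π/6)^3/(4·π^(5/2)) - 405·√(6)·(x - π/6)^4/(16·π^(7/2)) + 1701·√(6)·(x - π/6)^5/(16·π^(9/2)) - 15309·√(6)·(x - π/6)^6/(32·π^(11/2))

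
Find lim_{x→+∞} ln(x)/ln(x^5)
This is an ∞/∞ indeterminate form as x → +∞.
Write ln(x^5) = 5·ln(x), reducing the quotient to 1/5.
Limit = 1/5.

Final answer: 1/5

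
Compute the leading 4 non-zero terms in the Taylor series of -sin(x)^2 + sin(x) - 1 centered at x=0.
-x^3/6 - x^2 + x - 1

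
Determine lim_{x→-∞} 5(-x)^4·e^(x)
This is a 0·∞ indeterminate form at x → -∞.
Rewrite the product as 5(-x)^4 / e^(-x) (an ∞/∞ form) and apply L'Hôpital, or use the standard hierarchy e^(|x|) ≫ |(-x)^4| as x → -∞.
The indeterminate product → 0, so the limit = 0.

Final answer: 0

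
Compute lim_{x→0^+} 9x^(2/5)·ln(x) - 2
The product is a 0·∞ indeterminate form at x → 0⁺.
Rewrite the product as 9·ln(x) / x^(-2/5) and apply L'Hôpital, or use the standard hierarchy x^(-2/5) ≫ |ln x| as x → 0⁺.
The indeterminate product → 0, so the limit = -2.

Final answer: -2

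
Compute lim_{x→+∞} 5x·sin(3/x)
As x → +∞: let u = 3/x → 0⁺; then 5·x·sin(3/x) = 5·3·sin(u)/u → 5·3·1 = 15.
Limit = 15.

Final answer: 15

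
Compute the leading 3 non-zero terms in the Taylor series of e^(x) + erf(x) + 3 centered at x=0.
x^2/2 + x·(1 + 2/√(π)) + 4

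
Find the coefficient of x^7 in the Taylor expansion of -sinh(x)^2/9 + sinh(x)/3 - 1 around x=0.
Expand to order 7: -sinh(x)^2/9 + sinh(x)/3 - 1 = x^7/15120 - 2·x^6/405 + x^5/360 - x^4/27 + x^3/18 - x^2/9 + x/3 - 1 + O(x^8).
The coefficient of x^7 is 1/15120.

Final answer: 1/15120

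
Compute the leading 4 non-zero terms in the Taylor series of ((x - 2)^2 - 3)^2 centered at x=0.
-8·x^3 + 18·x^2 - 8·x + 1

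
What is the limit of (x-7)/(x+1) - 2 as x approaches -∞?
Evaluate the dominant behaviour as x → -∞; each term tends to a finite value or vanishes.
Limit = -1.

Final answer: -1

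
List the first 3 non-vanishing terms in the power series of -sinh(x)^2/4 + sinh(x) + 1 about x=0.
-x^2/4 + x + 1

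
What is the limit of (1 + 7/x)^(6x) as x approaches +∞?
As x → +∞: write (1 + 7/x)^(6x) = ((1 + 7/x)^x)^6 → (e^7)^6 = e^42.
Limit = e^(42).

Final answer: e^(42)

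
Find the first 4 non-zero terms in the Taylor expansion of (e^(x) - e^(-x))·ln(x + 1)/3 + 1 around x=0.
x^4/3 - x^3/3 + 2·x^2/3 + 1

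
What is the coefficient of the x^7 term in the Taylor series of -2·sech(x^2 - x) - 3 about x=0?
Expand to order 7: -2·sech(x^2 - x) - 3 = 13·x^7/20 - 839·x^6/360 + 5·x^5/3 + 7·x^4/12 - 2·x^3 + x^2 - 5 + O(x^8).
The coefficient of x^7 is 13/20.

Final answer: 13/20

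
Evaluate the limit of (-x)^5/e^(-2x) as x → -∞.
This is an ∞/∞ indeterminate form as x → -∞.
Compare growth rates of the dominant terms (exponentials ≫ polynomials ≫ logarithms), or apply L'Hôpital's rule; the quotient → 0.
Limit = 0.

Final answer: 0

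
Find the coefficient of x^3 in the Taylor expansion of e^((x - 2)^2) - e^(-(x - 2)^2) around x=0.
Expand to order 3: e^((x - 2)^2) - e^(-(x - 2)^2) = x^3·(-44·e^(4)/3 - 20·e^(-4)/3) + x^2·(-7·e^(-4) + 9·e^(4)) + x·(-4·e^(4) - 4·e^(-4)) - e^(-4) + e^(4) + O(x^4).
The coefficient of x^3 is -44·e^(4)/3 - 20·e^(-4)/3.

Final answer: -44·e^(4)/3 - 20·e^(-4)/3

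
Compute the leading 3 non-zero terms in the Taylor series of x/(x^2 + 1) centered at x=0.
x^5 - x^3 + x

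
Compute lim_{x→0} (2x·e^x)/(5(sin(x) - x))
Both numerator and denominator → 0 as x → 0; this is a 0/0 indeterminate form.
Expand each to leading order near x = 0: numerator ~ 2·x, denominator ~ -5·x^3/6.
The limit of the ratio is -∞.

Final answer: -∞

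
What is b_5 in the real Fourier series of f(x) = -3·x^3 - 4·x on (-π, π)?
b_5 = (1/π) ∫_{-π}^{π} f(x)·sin(5x) dx.
Evaluate the integral (use parity and integration by parts as needed): b_5 = -6·π^2/5 - 164/125.

Final answer: -6·π^2/5 - 164/125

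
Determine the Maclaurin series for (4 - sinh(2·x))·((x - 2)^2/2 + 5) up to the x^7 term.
-14·x^7/45 + 8·x^6/15 - 38·x^5/15 + 8·x^4/3 - 31·x^3/3 + 6·x^2 - 22·x + 28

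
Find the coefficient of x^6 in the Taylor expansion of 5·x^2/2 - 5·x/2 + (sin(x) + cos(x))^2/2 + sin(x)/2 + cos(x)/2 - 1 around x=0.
Expand to order 6: 5·x^2/2 - 5·x/2 + (sin(x) + cos(x))^2/2 + sin(x)/2 + cos(x)/2 - 1 = -x^6/1440 + 11·x^5/80 + x^4/48 - 3·x^3/4 + 9·x^2/4 - x + O(x^7).
The coefficient of x^6 is -1/1440.

Final answer: -1/1440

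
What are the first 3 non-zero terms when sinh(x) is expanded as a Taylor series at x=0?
x^5/120 + x^3/6 + x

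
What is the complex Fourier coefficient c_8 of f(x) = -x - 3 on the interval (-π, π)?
Compute the real Fourier coefficients first: a_8 = 0, b_8 = 1/4.
Then c_8 = (a_8 − i·b_8)/2 = -i/8.

Final answer: -i/8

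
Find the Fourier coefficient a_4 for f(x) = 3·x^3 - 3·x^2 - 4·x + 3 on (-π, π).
a_4 = (1/π) ∫_{-π}^{π} f(x)·cos(4x) dx.
Evaluate the integral (use parity and integration by parts as needed): a_4 = -3/4.

Final answer: -3/4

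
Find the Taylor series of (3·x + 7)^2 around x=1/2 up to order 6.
289/4 + 51·(x - 1/2) + 9·(x - 1/2)^2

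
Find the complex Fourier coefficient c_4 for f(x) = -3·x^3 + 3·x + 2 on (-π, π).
Compute the real Fourier coefficients first: a_4 = 0, b_4 = -33/16 + 3·π^2/2.
Then c_4 = (a_4 − i·b_4)/2 = -3·i·π^2/4 + 33·i/32.

Final answer: -3·i·π^2/4 + 33·i/32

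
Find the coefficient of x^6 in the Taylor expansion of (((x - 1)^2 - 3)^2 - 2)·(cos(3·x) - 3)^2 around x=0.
Expand to order 6: (((x - 1)^2 - 3)^2 - 2)·(cos(3·x) - 3)^2 = -693·x^6/20 - 18·x^5 + 35·x^4/2 + 128·x^3 + 36·x^2 + 32·x + 8 + O(x^7).
The coefficient of x^6 is -693/20.

Final answer: -693/20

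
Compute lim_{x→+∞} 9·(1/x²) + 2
Evaluate the dominant behaviour as x → +∞; each term tends to a finite value or vanishes.
Limit = 2.

Final answer: 2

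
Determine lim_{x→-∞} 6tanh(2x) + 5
Evaluate the dominant behaviour as x → -∞; each term tends to a finite value or vanishes.
Limit = -1.

Final answer: -1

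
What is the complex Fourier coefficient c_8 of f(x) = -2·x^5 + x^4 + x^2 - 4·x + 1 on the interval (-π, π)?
Compute the real Fourier coefficients first: a_8 = 13/256 + π^2/8, b_8 = -5·π^2/32 + 1039/1024 + π^4/2.
Then c_8 = (a_8 − i·b_8)/2 = 13/512 + π^2/16 - i·π^4/4 - 1039·i/2048 + 5·i·π^2/64.

Final answer: 13/512 + π^2/16 - i·π^4/4 - 1039·i/2048 + 5·i·π^2/64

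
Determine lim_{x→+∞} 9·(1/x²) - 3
Evaluate the dominant behaviour as x → +∞; each term tends to a finite value or vanishes.
Limit = -3.

Final answer: -3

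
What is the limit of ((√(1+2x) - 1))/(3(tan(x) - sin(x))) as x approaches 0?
Both numerator and denominator → 0 as x → 0; this is a 0/0 indeterminate form.
Expand each to leading order near x = 0: numerator ~ x, denominator ~ 3·x^3/2.
The limit of the ratio is ∞.

Final answer: ∞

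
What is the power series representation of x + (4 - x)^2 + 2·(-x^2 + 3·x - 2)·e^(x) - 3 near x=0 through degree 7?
-23·x^7/2520 - 7·x^6/180 - 7·x^5/60 - x^4/6 + x^3/3 + 3·x^2 - 5·x + 9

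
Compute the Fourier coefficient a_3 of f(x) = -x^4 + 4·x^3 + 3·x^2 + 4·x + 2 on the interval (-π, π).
a_3 = (1/π) ∫_{-π}^{π} f(x)·cos(3x) dx.
Evaluate the integral (use parity and integration by parts as needed): a_3 = -52/27 + 8·π^2/9.

Final answer: -52/27 + 8·π^2/9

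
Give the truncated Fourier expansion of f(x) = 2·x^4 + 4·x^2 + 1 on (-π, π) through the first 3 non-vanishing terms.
(80 - 16·π^2)·cos(x) + (-2 + 4·π^2)·cos(2·x) + 1 + 4·π^2/3 + 2·π^4/5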